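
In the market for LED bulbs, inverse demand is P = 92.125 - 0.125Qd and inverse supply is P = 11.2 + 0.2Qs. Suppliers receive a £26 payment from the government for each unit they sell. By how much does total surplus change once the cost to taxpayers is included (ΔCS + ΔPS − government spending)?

Pre-subsidy: 92.125 - 0.125Q = 11.2 + 0.2Q gives Q* = 249 and P* = 61.
With the subsidy, sellers receive Ps = Pb + 26 for each unit, where Pb is the price buyers pay.
On the curves, Pb = 92.125 - 0.125Q and Ps = 11.2 + 0.2Q; the wedge Ps − Pb = 26 gives 11.2 + 0.2Q − (92.125 - 0.125Q) = 26, so Q' = 329.
Then Pb = 92.125 − 0.125·329 = 51 and Ps = 11.2 + 0.2·329 = 77.
ΔCS = ½(249 + 329)(61 − 51) = 2890; ΔPS = ½(249 + 329)(77 − 61) = 4624.
Government spending = 26 × 329 = 8554.
Net change = 2890 + 4624 − 8554 = -1040. The loss equals the DWL triangle ½·26·80.

Net change in total surplus = -£1040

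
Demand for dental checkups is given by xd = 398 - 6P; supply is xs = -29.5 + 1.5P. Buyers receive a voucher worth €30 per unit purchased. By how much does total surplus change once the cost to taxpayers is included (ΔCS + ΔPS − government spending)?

Pre-subsidy: 398 - 6P = -29.5 + 1.5P gives P* = 57, x* = 56.
With the rebate, buyers effectively pay Pb = Ps − 30, where Ps is the price sellers receive.
Demand in terms of Ps becomes xd = 398 − 6(Ps − 30) = 578 - 6Ps. Setting this equal to supply: 578 - 6Ps = -29.5 + 1.5Ps, so Ps = 81.
Buyers pay Pb = 81 − 30 = 51; x' = -29.5 + 1.5·81 = 92.
ΔCS = ½(56 + 92)(57 − 51) = 444; ΔPS = ½(56 + 92)(81 − 57) = 1776.
Government spending = 30 × 92 = 2760.
Net change = 444 + 1776 − 2760 = -540. The loss equals the DWL triangle ½·30·36.

Net change in total surplus = -€540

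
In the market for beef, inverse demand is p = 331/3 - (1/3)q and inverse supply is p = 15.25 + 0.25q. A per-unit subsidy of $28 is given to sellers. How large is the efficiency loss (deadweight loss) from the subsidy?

Pre-subsidy: 331/3 - (1/3)q = 15.25 + 0.25q gives q* = 163 and p* = 56.
With the subsidy, sellers receive ps = pb + 28 for each unit, where pb is the price buyers pay.
On the curves, pb = 331/3 - (1/3)q and ps = 15.25 + 0.25q; the wedge ps − pb = 28 gives 15.25 + 0.25q − (331/3 - (1/3)q) = 28, so q' = 211.
Then pb = 331/3 − (1/3)·211 = 40 and ps = 15.25 + 0.25·211 = 68.
The subsidy expands output by 211 − 163 = 48 past the efficient level; on those units the gap between marginal cost and willingness to pay runs from 0 up to 28.
DWL = ½ × 28 × 48 = 672.

Deadweight loss = $672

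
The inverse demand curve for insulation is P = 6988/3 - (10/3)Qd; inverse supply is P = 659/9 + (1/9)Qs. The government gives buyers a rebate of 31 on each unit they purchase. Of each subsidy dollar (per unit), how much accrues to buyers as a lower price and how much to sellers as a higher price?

Buyers gain 30 per unit; sellers gain 1 per unit

Pre-subsidy: 6988/3 - (10/3)Q = 659/9 + (1/9)Q gives Q* = 655 and P* = 146.
With the rebate, buyers effectively pay Pb = Ps − 31, where Ps is the price sellers receive.
On the curves, Pb = 6988/3 - (10/3)Q and Ps = 659/9 + (1/9)Q; the wedge Ps − Pb = 31 gives 659/9 + (1/9)Q − (6988/3 - (10/3)Q) = 31, so Q' = 664.
Then Pb = 6988/3 − (10/3)·664 = 116 and Ps = 659/9 + (1/9)·664 = 147.
Buyers' price falls by P* − Pb = 146 − 116 = 30; sellers' price rises by Ps − P* = 147 − 146 = 1.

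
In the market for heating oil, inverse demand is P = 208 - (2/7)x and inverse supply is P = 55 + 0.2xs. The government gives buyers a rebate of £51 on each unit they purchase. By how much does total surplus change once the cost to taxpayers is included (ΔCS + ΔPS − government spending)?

Net change in total surplus = -£2677.5

Pre-subsidy: 208 - (2/7)x = 55 + 0.2x gives x* = 315 and P* = 118.
With the rebate, buyers effectively pay Pb = Ps − 51, where Ps is the price sellers receive.
On the curves, Pb = 208 - (2/7)x and Ps = 55 + 0.2x; the wedge Ps − Pb = 51 gives 55 + 0.2x − (208 - (2/7)x) = 51, so x' = 420.
Then Pb = 208 − (2/7)·420 = 88 and Ps = 55 + 0.2·420 = 139.
ΔCS = ½(315 + 420)(118 − 88) = 11025; ΔPS = ½(315 + 420)(139 − 118) = 7717.5.
Government spending = 51 × 420 = 21420.
Net change = 11025 + 7717.5 − 21420 = -2677.5. The loss equals the DWL triangle ½·51·105.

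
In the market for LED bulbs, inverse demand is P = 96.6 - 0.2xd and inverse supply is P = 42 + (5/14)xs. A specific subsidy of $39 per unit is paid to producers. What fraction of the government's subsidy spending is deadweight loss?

Pre-subsidy: 96.6 - 0.2x = 42 + (5/14)x gives x* = 98 and P* = 77.
With the subsidy, sellers receive Ps = Pb + 39 for each unit, where Pb is the price buyers pay.
On the curves, Pb = 96.6 - 0.2x and Ps = 42 + (5/14)x; the wedge Ps − Pb = 39 gives 42 + (5/14)x − (96.6 - 0.2x) = 39, so x' = 168.
Then Pb = 96.6 − 0.2·168 = 63 and Ps = 42 + (5/14)·168 = 102.
ΔCS = ½(98 + 168)(77 − 63) = 1862; ΔPS = ½(98 + 168)(102 − 77) = 3325.
Government spending = 39 × 168 = 6552.
DWL = ½ × 39 × (168 − 98) = 1365; fraction = 1365 / 6552 = 5/24.

DWL / government spending = 5/24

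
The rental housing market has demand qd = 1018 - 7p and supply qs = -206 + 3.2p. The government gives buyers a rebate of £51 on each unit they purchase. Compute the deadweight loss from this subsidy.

Deadweight loss = £2856

Pre-subsidy: 1018 - 7p = -206 + 3.2p gives p* = 120, q* = 178.
With the rebate, buyers effectively pay pb = ps − 51, where ps is the price sellers receive.
Demand in terms of ps becomes qd = 1018 − 7(ps − 51) = 1375 - 7ps. Setting this equal to supply: 1375 - 7ps = -206 + 3.2ps, so ps = 155.
Buyers pay pb = 155 − 51 = 104; q' = -206 + 3.2·155 = 290.
The subsidy expands output by 290 − 178 = 112 past the efficient level; on those units the gap between marginal cost and willingness to pay runs from 0 up to 51.
DWL = ½ × 51 × 112 = 2856.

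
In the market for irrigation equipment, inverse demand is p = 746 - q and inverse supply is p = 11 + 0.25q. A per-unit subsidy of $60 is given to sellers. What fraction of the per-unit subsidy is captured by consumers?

Consumer share = 0.8

Pre-subsidy: 746 - q = 11 + 0.25q gives q* = 588 and p* = 158.
With the subsidy, sellers receive ps = pb + 60 for each unit, where pb is the price buyers pay.
On the curves, pb = 746 - q and ps = 11 + 0.25q; the wedge ps − pb = 60 gives 11 + 0.25q − (746 - q) = 60, so q' = 636.
Then pb = 746 − 1·636 = 110 and ps = 11 + 0.25·636 = 170.
Buyers' price falls by p* − pb = 158 − 110 = 48; sellers' price rises by ps − p* = 170 − 158 = 12.
So consumers capture 48/60 = 0.8 of each unit of subsidy.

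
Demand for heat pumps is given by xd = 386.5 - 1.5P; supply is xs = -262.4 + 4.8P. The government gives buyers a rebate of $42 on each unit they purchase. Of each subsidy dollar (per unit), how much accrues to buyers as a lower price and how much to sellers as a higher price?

Pre-subsidy: 386.5 - 1.5P = -262.4 + 4.8P gives P* = 103, x* = 232.
With the rebate, buyers effectively pay Pb = Ps − 42, where Ps is the price sellers receive.
Demand in terms of Ps becomes xd = 386.5 − 1.5(Ps − 42) = 449.5 - 1.5Ps. Setting this equal to supply: 449.5 - 1.5Ps = -262.4 + 4.8Ps, so Ps = 113.
Buyers pay Pb = 113 − 42 = 71; x' = -262.4 + 4.8·113 = 280.
Buyers' price falls by P* − Pb = 103 − 71 = 32; sellers' price rises by Ps − P* = 113 − 103 = 10.

Buyers gain $32 per unit; sellers gain $10 per unit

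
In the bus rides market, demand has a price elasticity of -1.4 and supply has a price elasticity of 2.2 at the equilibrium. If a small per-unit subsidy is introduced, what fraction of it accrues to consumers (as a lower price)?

Consumer share = 11/18

For a small subsidy around the equilibrium, the benefit split depends on the relative slopes, which at a point are proportional to the elasticities.
Buyer share = εs/(εs + |εd|) = 2.2/(2.2 + 1.4) = 11/18; seller share = |εd|/(εs + |εd|) = 7/18.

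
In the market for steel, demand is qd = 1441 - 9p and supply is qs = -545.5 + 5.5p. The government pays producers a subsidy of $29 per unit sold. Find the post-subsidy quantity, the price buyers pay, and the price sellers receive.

Pre-subsidy: 1441 - 9p = -545.5 + 5.5p gives p* = 137, q* = 208.
With the subsidy, sellers receive ps = pb + 29 for each unit, where pb is the price buyers pay.
Supply in terms of pb becomes qs = -545.5 + 5.5(pb + 29) = -386 + 5.5pb. Setting this equal to demand: 1441 - 9pb = -386 + 5.5pb, so pb = 126.
Sellers receive ps = 126 + 29 = 155; q' = 1441 − 9·126 = 307.

q' = 307; buyers pay $126; sellers receive $155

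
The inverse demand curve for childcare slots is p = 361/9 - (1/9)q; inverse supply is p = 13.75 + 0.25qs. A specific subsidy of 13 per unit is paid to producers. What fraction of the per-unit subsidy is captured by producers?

Producer share = 9/13

Pre-subsidy: 361/9 - (1/9)q = 13.75 + 0.25q gives q* = 73 and p* = 32.
With the subsidy, sellers receive ps = pb + 13 for each unit, where pb is the price buyers pay.
On the curves, pb = 361/9 - (1/9)q and ps = 13.75 + 0.25q; the wedge ps − pb = 13 gives 13.75 + 0.25q − (361/9 - (1/9)q) = 13, so q' = 109.
Then pb = 361/9 − (1/9)·109 = 28 and ps = 13.75 + 0.25·109 = 41.
Buyers' price falls by p* − pb = 32 − 28 = 4; sellers' price rises by ps − p* = 41 − 32 = 9.
So producers capture 9/13 = 9/13 of each unit of subsidy.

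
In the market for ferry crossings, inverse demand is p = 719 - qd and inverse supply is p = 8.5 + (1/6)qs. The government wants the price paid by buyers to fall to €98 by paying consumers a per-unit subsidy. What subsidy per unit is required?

Required subsidy s = €14 per unit

At a buyer price of 98, quantity demanded is 719 − 1·98 = 621.
Sellers supply 621 only when they receive ps = 8.5 + (1/6)·621 = 112.
s = ps − pb = 112 − 98 = 14.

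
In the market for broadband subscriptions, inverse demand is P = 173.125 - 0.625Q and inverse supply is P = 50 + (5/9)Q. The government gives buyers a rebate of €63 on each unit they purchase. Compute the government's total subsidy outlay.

Pre-subsidy: 173.125 - 0.625Q = 50 + (5/9)Q gives Q* = 1773/17 and P* = 1835/17.
With the rebate, buyers effectively pay Pb = Ps − 63, where Ps is the price sellers receive.
On the curves, Pb = 173.125 - 0.625Q and Ps = 50 + (5/9)Q; the wedge Ps − Pb = 63 gives 50 + (5/9)Q − (173.125 - 0.625Q) = 63, so Q' = 13401/85.
Then Pb = 173.125 − 0.625·(13401/85) = 1268/17 and Ps = 50 + (5/9)·(13401/85) = 2339/17.
Government outlay = subsidy × quantity = 63 × 13401/85 = 844263/85.

Government cost = 844263/85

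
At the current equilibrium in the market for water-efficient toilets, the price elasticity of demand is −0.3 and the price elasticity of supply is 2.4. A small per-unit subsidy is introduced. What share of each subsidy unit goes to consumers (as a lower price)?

For a small subsidy around the equilibrium, the benefit split depends on the relative slopes, which at a point are proportional to the elasticities.
Buyer share = εs/(εs + |εd|) = 2.4/(2.4 + 0.3) = 8/9; seller share = |εd|/(εs + |εd|) = 1/9.

Consumer share = 8/9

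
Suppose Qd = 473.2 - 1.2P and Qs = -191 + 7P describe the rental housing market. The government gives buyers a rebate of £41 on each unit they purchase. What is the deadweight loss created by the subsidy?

Deadweight loss = £861

Pre-subsidy: 473.2 - 1.2P = -191 + 7P gives P* = 81, Q* = 376.
With the rebate, buyers effectively pay Pb = Ps − 41, where Ps is the price sellers receive.
Demand in terms of Ps becomes Qd = 473.2 − 1.2(Ps − 41) = 522.4 - 1.2Ps. Setting this equal to supply: 522.4 - 1.2Ps = -191 + 7Ps, so Ps = 87.
Buyers pay Pb = 87 − 41 = 46; Q' = -191 + 7·87 = 418.
The subsidy expands output by 418 − 376 = 42 past the efficient level; on those units the gap between marginal cost and willingness to pay runs from 0 up to 41.
DWL = ½ × 41 × 42 = 861.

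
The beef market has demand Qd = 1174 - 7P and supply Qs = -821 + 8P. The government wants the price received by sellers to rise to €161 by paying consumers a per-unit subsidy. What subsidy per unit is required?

Required subsidy s = €60 per unit

At a seller price of 161, quantity supplied is -821 + 8·161 = 467.
Buyers absorb 467 only when they pay Pb with 1174 − 7·Pb = 467, i.e. Pb = 101.
s = Ps − Pb = 161 − 101 = 60.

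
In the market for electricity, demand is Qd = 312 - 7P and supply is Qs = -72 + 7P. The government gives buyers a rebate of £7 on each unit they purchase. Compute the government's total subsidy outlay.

Government cost = £1011.5

Pre-subsidy: 312 - 7P = -72 + 7P gives P* = 192/7, Q* = 120.
With the rebate, buyers effectively pay Pb = Ps − 7, where Ps is the price sellers receive.
Demand in terms of Ps becomes Qd = 312 − 7(Ps − 7) = 361 - 7Ps. Setting this equal to supply: 361 - 7Ps = -72 + 7Ps, so Ps = 433/14.
Buyers pay Pb = 433/14 − 7 = 335/14; Q' = -72 + 7·(433/14) = 144.5.
Government outlay = subsidy × quantity = 7 × 144.5 = 1011.5.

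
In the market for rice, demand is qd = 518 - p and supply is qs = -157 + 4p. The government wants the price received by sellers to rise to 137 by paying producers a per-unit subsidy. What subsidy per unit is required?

At a seller price of 137, quantity supplied is -157 + 4·137 = 391.
Buyers absorb 391 only when they pay pb with 518 − 1·pb = 391, i.e. pb = 127.
s = ps − pb = 137 − 127 = 10.

Required subsidy s = 10 per unit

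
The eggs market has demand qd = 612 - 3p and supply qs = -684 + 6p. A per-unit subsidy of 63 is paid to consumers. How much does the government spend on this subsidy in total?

Government cost = 19278

Pre-subsidy: 612 - 3p = -684 + 6p gives p* = 144, q* = 180.
With the rebate, buyers effectively pay pb = ps − 63, where ps is the price sellers receive.
Demand in terms of ps becomes qd = 612 − 3(ps − 63) = 801 - 3ps. Setting this equal to supply: 801 - 3ps = -684 + 6ps, so ps = 165.
Buyers pay pb = 165 − 63 = 102; q' = -684 + 6·165 = 306.
Government outlay = subsidy × quantity = 63 × 306 = 19278.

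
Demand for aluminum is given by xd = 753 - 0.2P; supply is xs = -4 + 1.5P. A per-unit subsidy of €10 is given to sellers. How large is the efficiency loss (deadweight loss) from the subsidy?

Deadweight loss = 150/17

Pre-subsidy: 753 - 0.2P = -4 + 1.5P gives P* = 7570/17, x* = 11287/17.
With the subsidy, sellers receive Ps = Pb + 10 for each unit, where Pb is the price buyers pay.
Supply in terms of Pb becomes xs = -4 + 1.5(Pb + 10) = 11 + 1.5Pb. Setting this equal to demand: 753 - 0.2Pb = 11 + 1.5Pb, so Pb = 7420/17.
Sellers receive Ps = 7420/17 + 10 = 7590/17; x' = 753 − 0.2·(7420/17) = 11317/17.
The subsidy expands output by 11317/17 − 11287/17 = 30/17 past the efficient level; on those units the gap between marginal cost and willingness to pay runs from 0 up to 10.
DWL = ½ × 10 × 30/17 = 150/17.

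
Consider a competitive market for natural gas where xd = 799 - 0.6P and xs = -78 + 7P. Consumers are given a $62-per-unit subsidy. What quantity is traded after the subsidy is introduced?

Pre-subsidy: 799 - 0.6P = -78 + 7P gives P* = 4385/38, x* = 27731/38.
With the rebate, buyers effectively pay Pb = Ps − 62, where Ps is the price sellers receive.
Demand in terms of Ps becomes xd = 799 − 0.6(Ps − 62) = 836.2 - 0.6Ps. Setting this equal to supply: 836.2 - 0.6Ps = -78 + 7Ps, so Ps = 4571/38.
Buyers pay Pb = 4571/38 − 62 = 2215/38; x' = -78 + 7·(4571/38) = 29033/38.

x' = 29033/38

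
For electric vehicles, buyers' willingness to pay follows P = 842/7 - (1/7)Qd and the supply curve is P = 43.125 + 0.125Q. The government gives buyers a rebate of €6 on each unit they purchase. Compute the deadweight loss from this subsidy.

Deadweight loss = €67.2

Pre-subsidy: 842/7 - (1/7)Q = 43.125 + 0.125Q gives Q* = 4321/15 and P* = 1187/15.
With the rebate, buyers effectively pay Pb = Ps − 6, where Ps is the price sellers receive.
On the curves, Pb = 842/7 - (1/7)Q and Ps = 43.125 + 0.125Q; the wedge Ps − Pb = 6 gives 43.125 + 0.125Q − (842/7 - (1/7)Q) = 6, so Q' = 4657/15.
Then Pb = 842/7 − (1/7)·(4657/15) = 1139/15 and Ps = 43.125 + 0.125·(4657/15) = 1229/15.
The subsidy expands output by 4657/15 − 4321/15 = 22.4 past the efficient level; on those units the gap between marginal cost and willingness to pay runs from 0 up to 6.
DWL = ½ × 6 × 22.4 = 67.2.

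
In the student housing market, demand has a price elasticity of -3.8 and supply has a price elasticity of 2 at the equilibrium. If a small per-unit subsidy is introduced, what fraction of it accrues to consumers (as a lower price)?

For a small subsidy around the equilibrium, the benefit split depends on the relative slopes, which at a point are proportional to the elasticities.
Buyer share = εs/(εs + |εd|) = 2/(2 + 3.8) = 10/29; seller share = |εd|/(εs + |εd|) = 19/29.

Consumer share = 10/29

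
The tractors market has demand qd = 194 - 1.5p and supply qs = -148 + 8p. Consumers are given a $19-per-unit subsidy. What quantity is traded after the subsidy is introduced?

q' = 164

Pre-subsidy: 194 - 1.5p = -148 + 8p gives p* = 36, q* = 140.
With the rebate, buyers effectively pay pb = ps − 19, where ps is the price sellers receive.
Demand in terms of ps becomes qd = 194 − 1.5(ps − 19) = 222.5 - 1.5ps. Setting this equal to supply: 222.5 - 1.5ps = -148 + 8ps, so ps = 39.
Buyers pay pb = 39 − 19 = 20; q' = -148 + 8·39 = 164.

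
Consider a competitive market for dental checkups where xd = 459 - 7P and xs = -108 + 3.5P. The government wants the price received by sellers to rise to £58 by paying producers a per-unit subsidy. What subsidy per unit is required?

At a seller price of 58, quantity supplied is -108 + 3.5·58 = 95.
Buyers absorb 95 only when they pay Pb with 459 − 7·Pb = 95, i.e. Pb = 52.
s = Ps − Pb = 58 − 52 = 6.

Required subsidy s = £6 per unit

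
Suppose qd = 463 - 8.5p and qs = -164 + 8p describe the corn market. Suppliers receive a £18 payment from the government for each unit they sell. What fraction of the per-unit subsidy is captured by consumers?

Consumer share = 16/33

Pre-subsidy: 463 - 8.5p = -164 + 8p gives p* = 38, q* = 140.
With the subsidy, sellers receive ps = pb + 18 for each unit, where pb is the price buyers pay.
Supply in terms of pb becomes qs = -164 + 8(pb + 18) = -20 + 8pb. Setting this equal to demand: 463 - 8.5pb = -20 + 8pb, so pb = 322/11.
Sellers receive ps = 322/11 + 18 = 520/11; q' = 463 − 8.5·(322/11) = 2356/11.
Buyers' price falls by p* − pb = 38 − 322/11 = 96/11; sellers' price rises by ps − p* = 520/11 − 38 = 102/11.
So consumers capture (96/11)/18 = 16/33 of each unit of subsidy.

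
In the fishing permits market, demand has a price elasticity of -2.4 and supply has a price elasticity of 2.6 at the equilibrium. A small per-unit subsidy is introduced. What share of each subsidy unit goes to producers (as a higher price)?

Producer share = 0.48

For a small subsidy around the equilibrium, the benefit split depends on the relative slopes, which at a point are proportional to the elasticities.
Buyer share = εs/(εs + |εd|) = 2.6/(2.6 + 2.4) = 0.52; seller share = |εd|/(εs + |εd|) = 0.48.
So producers capture 0.48 of the subsidy.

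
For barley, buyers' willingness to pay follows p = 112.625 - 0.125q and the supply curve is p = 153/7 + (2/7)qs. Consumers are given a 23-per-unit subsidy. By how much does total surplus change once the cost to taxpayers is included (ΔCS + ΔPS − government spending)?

Pre-subsidy: 112.625 - 0.125q = 153/7 + (2/7)q gives q* = 221 and p* = 85.
With the rebate, buyers effectively pay pb = ps − 23, where ps is the price sellers receive.
On the curves, pb = 112.625 - 0.125q and ps = 153/7 + (2/7)q; the wedge ps − pb = 23 gives 153/7 + (2/7)q − (112.625 - 0.125q) = 23, so q' = 277.
Then pb = 112.625 − 0.125·277 = 78 and ps = 153/7 + (2/7)·277 = 101.
ΔCS = ½(221 + 277)(85 − 78) = 1743; ΔPS = ½(221 + 277)(101 − 85) = 3984.
Government spending = 23 × 277 = 6371.
Net change = 1743 + 3984 − 6371 = -644. The loss equals the DWL triangle ½·23·56.

Net change in total surplus = -644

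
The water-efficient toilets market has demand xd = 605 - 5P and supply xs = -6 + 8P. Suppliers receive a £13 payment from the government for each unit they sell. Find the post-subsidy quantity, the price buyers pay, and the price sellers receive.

x' = 410; buyers pay £39; sellers receive £52

Pre-subsidy: 605 - 5P = -6 + 8P gives P* = 47, x* = 370.
With the subsidy, sellers receive Ps = Pb + 13 for each unit, where Pb is the price buyers pay.
Supply in terms of Pb becomes xs = -6 + 8(Pb + 13) = 98 + 8Pb. Setting this equal to demand: 605 - 5Pb = 98 + 8Pb, so Pb = 39.
Sellers receive Ps = 39 + 13 = 52; x' = 605 − 5·39 = 410.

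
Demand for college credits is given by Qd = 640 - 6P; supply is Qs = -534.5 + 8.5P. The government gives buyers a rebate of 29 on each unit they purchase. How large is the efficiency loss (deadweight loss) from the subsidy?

Pre-subsidy: 640 - 6P = -534.5 + 8.5P gives P* = 81, Q* = 154.
With the rebate, buyers effectively pay Pb = Ps − 29, where Ps is the price sellers receive.
Demand in terms of Ps becomes Qd = 640 − 6(Ps − 29) = 814 - 6Ps. Setting this equal to supply: 814 - 6Ps = -534.5 + 8.5Ps, so Ps = 93.
Buyers pay Pb = 93 − 29 = 64; Q' = -534.5 + 8.5·93 = 256.
The subsidy expands output by 256 − 154 = 102 past the efficient level; on those units the gap between marginal cost and willingness to pay runs from 0 up to 29.
DWL = ½ × 29 × 102 = 1479.

Deadweight loss = 1479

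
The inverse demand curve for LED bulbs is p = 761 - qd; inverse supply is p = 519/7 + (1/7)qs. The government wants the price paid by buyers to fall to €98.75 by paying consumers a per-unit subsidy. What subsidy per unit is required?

At a buyer price of 98.75, quantity demanded is 761 − 1·98.75 = 662.25.
Sellers supply 662.25 only when they receive ps = 519/7 + (1/7)·662.25 = 168.75.
s = ps − pb = 168.75 − 98.75 = 70.

Required subsidy s = €70 per unit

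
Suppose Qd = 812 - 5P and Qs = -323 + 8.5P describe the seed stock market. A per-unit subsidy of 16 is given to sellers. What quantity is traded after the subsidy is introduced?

Q' = 442

Pre-subsidy: 812 - 5P = -323 + 8.5P gives P* = 2270/27, Q* = 10574/27.
With the subsidy, sellers receive Ps = Pb + 16 for each unit, where Pb is the price buyers pay.
Supply in terms of Pb becomes Qs = -323 + 8.5(Pb + 16) = -187 + 8.5Pb. Setting this equal to demand: 812 - 5Pb = -187 + 8.5Pb, so Pb = 74.
Sellers receive Ps = 74 + 16 = 90; Q' = 812 − 5·74 = 442.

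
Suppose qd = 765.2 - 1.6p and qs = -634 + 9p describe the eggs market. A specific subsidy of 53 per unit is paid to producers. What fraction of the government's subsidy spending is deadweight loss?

DWL / government spending = 18/313

Pre-subsidy: 765.2 - 1.6p = -634 + 9p gives p* = 132, q* = 554.
With the subsidy, sellers receive ps = pb + 53 for each unit, where pb is the price buyers pay.
Supply in terms of pb becomes qs = -634 + 9(pb + 53) = -157 + 9pb. Setting this equal to demand: 765.2 - 1.6pb = -157 + 9pb, so pb = 87.
Sellers receive ps = 87 + 53 = 140; q' = 765.2 − 1.6·87 = 626.
ΔCS = ½(554 + 626)(132 − 87) = 26550; ΔPS = ½(554 + 626)(140 − 132) = 4720.
Government spending = 53 × 626 = 33178.
DWL = ½ × 53 × (626 − 554) = 1908; fraction = 1908 / 33178 = 18/313.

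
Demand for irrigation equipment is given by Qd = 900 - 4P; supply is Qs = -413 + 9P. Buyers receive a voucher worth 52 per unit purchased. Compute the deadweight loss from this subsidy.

Pre-subsidy: 900 - 4P = -413 + 9P gives P* = 101, Q* = 496.
With the rebate, buyers effectively pay Pb = Ps − 52, where Ps is the price sellers receive.
Demand in terms of Ps becomes Qd = 900 − 4(Ps − 52) = 1108 - 4Ps. Setting this equal to supply: 1108 - 4Ps = -413 + 9Ps, so Ps = 117.
Buyers pay Pb = 117 − 52 = 65; Q' = -413 + 9·117 = 640.
The subsidy expands output by 640 − 496 = 144 past the efficient level; on those units the gap between marginal cost and willingness to pay runs from 0 up to 52.
DWL = ½ × 52 × 144 = 3744.

Deadweight loss = 3744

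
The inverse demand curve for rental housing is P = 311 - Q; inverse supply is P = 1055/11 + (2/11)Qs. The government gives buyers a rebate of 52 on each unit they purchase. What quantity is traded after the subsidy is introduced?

Pre-subsidy: 311 - Q = 1055/11 + (2/11)Q gives Q* = 182 and P* = 129.
With the rebate, buyers effectively pay Pb = Ps − 52, where Ps is the price sellers receive.
On the curves, Pb = 311 - Q and Ps = 1055/11 + (2/11)Q; the wedge Ps − Pb = 52 gives 1055/11 + (2/11)Q − (311 - Q) = 52, so Q' = 226.
Then Pb = 311 − 1·226 = 85 and Ps = 1055/11 + (2/11)·226 = 137.

Q' = 226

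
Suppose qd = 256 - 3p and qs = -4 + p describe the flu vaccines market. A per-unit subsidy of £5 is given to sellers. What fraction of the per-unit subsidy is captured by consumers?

Pre-subsidy: 256 - 3p = -4 + p gives p* = 65, q* = 61.
With the subsidy, sellers receive ps = pb + 5 for each unit, where pb is the price buyers pay.
Supply in terms of pb becomes qs = -4 + 1(pb + 5) = 1 + pb. Setting this equal to demand: 256 - 3pb = 1 + pb, so pb = 63.75.
Sellers receive ps = 63.75 + 5 = 68.75; q' = 256 − 3·63.75 = 64.75.
Buyers' price falls by p* − pb = 65 − 63.75 = 1.25; sellers' price rises by ps − p* = 68.75 − 65 = 3.75.
So consumers capture 1.25/5 = 0.25 of each unit of subsidy.

Consumer share = 0.25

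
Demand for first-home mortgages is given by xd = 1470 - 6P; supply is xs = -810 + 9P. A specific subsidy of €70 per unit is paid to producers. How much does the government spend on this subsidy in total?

Pre-subsidy: 1470 - 6P = -810 + 9P gives P* = 152, x* = 558.
With the subsidy, sellers receive Ps = Pb + 70 for each unit, where Pb is the price buyers pay.
Supply in terms of Pb becomes xs = -810 + 9(Pb + 70) = -180 + 9Pb. Setting this equal to demand: 1470 - 6Pb = -180 + 9Pb, so Pb = 110.
Sellers receive Ps = 110 + 70 = 180; x' = 1470 − 6·110 = 810.
Government outlay = subsidy × quantity = 70 × 810 = 56700.

Government cost = €56700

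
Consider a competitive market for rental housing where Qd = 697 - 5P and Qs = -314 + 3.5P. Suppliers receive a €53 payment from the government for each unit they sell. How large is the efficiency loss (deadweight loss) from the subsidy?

Pre-subsidy: 697 - 5P = -314 + 3.5P gives P* = 2022/17, Q* = 1739/17.
With the subsidy, sellers receive Ps = Pb + 53 for each unit, where Pb is the price buyers pay.
Supply in terms of Pb becomes Qs = -314 + 3.5(Pb + 53) = -128.5 + 3.5Pb. Setting this equal to demand: 697 - 5Pb = -128.5 + 3.5Pb, so Pb = 1651/17.
Sellers receive Ps = 1651/17 + 53 = 2552/17; Q' = 697 − 5·(1651/17) = 3594/17.
The subsidy expands output by 3594/17 − 1739/17 = 1855/17 past the efficient level; on those units the gap between marginal cost and willingness to pay runs from 0 up to 53.
DWL = ½ × 53 × 1855/17 = 98315/34.

Deadweight loss = 98315/34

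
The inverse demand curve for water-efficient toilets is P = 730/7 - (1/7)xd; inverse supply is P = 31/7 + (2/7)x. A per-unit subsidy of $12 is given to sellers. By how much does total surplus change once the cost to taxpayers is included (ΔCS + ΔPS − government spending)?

Pre-subsidy: 730/7 - (1/7)x = 31/7 + (2/7)x gives x* = 233 and P* = 71.
With the subsidy, sellers receive Ps = Pb + 12 for each unit, where Pb is the price buyers pay.
On the curves, Pb = 730/7 - (1/7)x and Ps = 31/7 + (2/7)x; the wedge Ps − Pb = 12 gives 31/7 + (2/7)x − (730/7 - (1/7)x) = 12, so x' = 261.
Then Pb = 730/7 − (1/7)·261 = 67 and Ps = 31/7 + (2/7)·261 = 79.
ΔCS = ½(233 + 261)(71 − 67) = 988; ΔPS = ½(233 + 261)(79 − 71) = 1976.
Government spending = 12 × 261 = 3132.
Net change = 988 + 1976 − 3132 = -168. The loss equals the DWL triangle ½·12·28.

Net change in total surplus = -$168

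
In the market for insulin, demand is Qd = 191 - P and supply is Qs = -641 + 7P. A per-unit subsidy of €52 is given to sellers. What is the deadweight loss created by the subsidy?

Pre-subsidy: 191 - P = -641 + 7P gives P* = 104, Q* = 87.
With the subsidy, sellers receive Ps = Pb + 52 for each unit, where Pb is the price buyers pay.
Supply in terms of Pb becomes Qs = -641 + 7(Pb + 52) = -277 + 7Pb. Setting this equal to demand: 191 - Pb = -277 + 7Pb, so Pb = 58.5.
Sellers receive Ps = 58.5 + 52 = 110.5; Q' = 191 − 1·58.5 = 132.5.
The subsidy expands output by 132.5 − 87 = 45.5 past the efficient level; on those units the gap between marginal cost and willingness to pay runs from 0 up to 52.
DWL = ½ × 52 × 45.5 = 1183.

Deadweight loss = €1183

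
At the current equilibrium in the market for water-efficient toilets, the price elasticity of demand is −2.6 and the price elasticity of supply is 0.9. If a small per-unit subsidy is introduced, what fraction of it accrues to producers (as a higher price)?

Producer share = 26/35

For a small subsidy around the equilibrium, the benefit split depends on the relative slopes, which at a point are proportional to the elasticities.
Buyer share = εs/(εs + |εd|) = 0.9/(0.9 + 2.6) = 9/35; seller share = |εd|/(εs + |εd|) = 26/35.
So producers capture 26/35 of the subsidy.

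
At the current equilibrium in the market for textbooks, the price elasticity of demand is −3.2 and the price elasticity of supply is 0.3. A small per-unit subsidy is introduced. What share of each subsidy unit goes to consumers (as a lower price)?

Consumer share = 3/35

For a small subsidy around the equilibrium, the benefit split depends on the relative slopes, which at a point are proportional to the elasticities.
Buyer share = εs/(εs + |εd|) = 0.3/(0.3 + 3.2) = 3/35; seller share = |εd|/(εs + |εd|) = 32/35.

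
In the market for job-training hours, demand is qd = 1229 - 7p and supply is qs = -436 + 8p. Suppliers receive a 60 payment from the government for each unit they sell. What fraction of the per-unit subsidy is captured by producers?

Pre-subsidy: 1229 - 7p = -436 + 8p gives p* = 111, q* = 452.
With the subsidy, sellers receive ps = pb + 60 for each unit, where pb is the price buyers pay.
Supply in terms of pb becomes qs = -436 + 8(pb + 60) = 44 + 8pb. Setting this equal to demand: 1229 - 7pb = 44 + 8pb, so pb = 79.
Sellers receive ps = 79 + 60 = 139; q' = 1229 − 7·79 = 676.
Buyers' price falls by p* − pb = 111 − 79 = 32; sellers' price rises by ps − p* = 139 − 111 = 28.
So producers capture 28/60 = 7/15 of each unit of subsidy.

Producer share = 7/15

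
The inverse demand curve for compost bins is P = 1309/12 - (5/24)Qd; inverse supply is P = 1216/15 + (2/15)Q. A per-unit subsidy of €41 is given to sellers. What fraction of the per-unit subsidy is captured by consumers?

Consumer share = 25/41

Pre-subsidy: 1309/12 - (5/24)Q = 1216/15 + (2/15)Q gives Q* = 82 and P* = 92.
With the subsidy, sellers receive Ps = Pb + 41 for each unit, where Pb is the price buyers pay.
On the curves, Pb = 1309/12 - (5/24)Q and Ps = 1216/15 + (2/15)Q; the wedge Ps − Pb = 41 gives 1216/15 + (2/15)Q − (1309/12 - (5/24)Q) = 41, so Q' = 202.
Then Pb = 1309/12 − (5/24)·202 = 67 and Ps = 1216/15 + (2/15)·202 = 108.
Buyers' price falls by P* − Pb = 92 − 67 = 25; sellers' price rises by Ps − P* = 108 − 92 = 16.
So consumers capture 25/41 = 25/41 of each unit of subsidy.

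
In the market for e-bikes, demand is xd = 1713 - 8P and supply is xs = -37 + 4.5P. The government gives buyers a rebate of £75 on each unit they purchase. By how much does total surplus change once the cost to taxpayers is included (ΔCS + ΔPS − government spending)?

Net change in total surplus = -£8100

Pre-subsidy: 1713 - 8P = -37 + 4.5P gives P* = 140, x* = 593.
With the rebate, buyers effectively pay Pb = Ps − 75, where Ps is the price sellers receive.
Demand in terms of Ps becomes xd = 1713 − 8(Ps − 75) = 2313 - 8Ps. Setting this equal to supply: 2313 - 8Ps = -37 + 4.5Ps, so Ps = 188.
Buyers pay Pb = 188 − 75 = 113; x' = -37 + 4.5·188 = 809.
ΔCS = ½(593 + 809)(140 − 113) = 18927; ΔPS = ½(593 + 809)(188 − 140) = 33648.
Government spending = 75 × 809 = 60675.
Net change = 18927 + 33648 − 60675 = -8100. The loss equals the DWL triangle ½·75·216.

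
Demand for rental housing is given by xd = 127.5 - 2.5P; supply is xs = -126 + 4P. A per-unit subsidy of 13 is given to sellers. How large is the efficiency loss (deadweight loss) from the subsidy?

Pre-subsidy: 127.5 - 2.5P = -126 + 4P gives P* = 39, x* = 30.
With the subsidy, sellers receive Ps = Pb + 13 for each unit, where Pb is the price buyers pay.
Supply in terms of Pb becomes xs = -126 + 4(Pb + 13) = -74 + 4Pb. Setting this equal to demand: 127.5 - 2.5Pb = -74 + 4Pb, so Pb = 31.
Sellers receive Ps = 31 + 13 = 44; x' = 127.5 − 2.5·31 = 50.
The subsidy expands output by 50 − 30 = 20 past the efficient level; on those units the gap between marginal cost and willingness to pay runs from 0 up to 13.
DWL = ½ × 13 × 20 = 130.

Deadweight loss = 130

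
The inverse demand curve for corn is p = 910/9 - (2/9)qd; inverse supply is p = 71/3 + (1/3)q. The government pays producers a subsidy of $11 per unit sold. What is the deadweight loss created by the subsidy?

Pre-subsidy: 910/9 - (2/9)q = 71/3 + (1/3)q gives q* = 139.4 and p* = 1052/15.
With the subsidy, sellers receive ps = pb + 11 for each unit, where pb is the price buyers pay.
On the curves, pb = 910/9 - (2/9)q and ps = 71/3 + (1/3)q; the wedge ps − pb = 11 gives 71/3 + (1/3)q − (910/9 - (2/9)q) = 11, so q' = 159.2.
Then pb = 910/9 − (2/9)·159.2 = 986/15 and ps = 71/3 + (1/3)·159.2 = 1151/15.
The subsidy expands output by 159.2 − 139.4 = 19.8 past the efficient level; on those units the gap between marginal cost and willingness to pay runs from 0 up to 11.
DWL = ½ × 11 × 19.8 = 108.9.

Deadweight loss = $108.9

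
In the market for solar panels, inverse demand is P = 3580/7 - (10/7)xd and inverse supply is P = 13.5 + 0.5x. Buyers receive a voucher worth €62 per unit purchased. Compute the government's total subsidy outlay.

Government cost = 54002/3

Pre-subsidy: 3580/7 - (10/7)x = 13.5 + 0.5x gives x* = 6971/27 and P* = 3850/27.
With the rebate, buyers effectively pay Pb = Ps − 62, where Ps is the price sellers receive.
On the curves, Pb = 3580/7 - (10/7)x and Ps = 13.5 + 0.5x; the wedge Ps − Pb = 62 gives 13.5 + 0.5x − (3580/7 - (10/7)x) = 62, so x' = 871/3.
Then Pb = 3580/7 − (10/7)·(871/3) = 290/3 and Ps = 13.5 + 0.5·(871/3) = 476/3.
Government outlay = subsidy × quantity = 62 × 871/3 = 54002/3.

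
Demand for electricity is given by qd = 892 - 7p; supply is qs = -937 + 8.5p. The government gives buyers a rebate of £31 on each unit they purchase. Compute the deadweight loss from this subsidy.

Deadweight loss = £1844.5

Pre-subsidy: 892 - 7p = -937 + 8.5p gives p* = 118, q* = 66.
With the rebate, buyers effectively pay pb = ps − 31, where ps is the price sellers receive.
Demand in terms of ps becomes qd = 892 − 7(ps − 31) = 1109 - 7ps. Setting this equal to supply: 1109 - 7ps = -937 + 8.5ps, so ps = 132.
Buyers pay pb = 132 − 31 = 101; q' = -937 + 8.5·132 = 185.
The subsidy expands output by 185 − 66 = 119 past the efficient level; on those units the gap between marginal cost and willingness to pay runs from 0 up to 31.
DWL = ½ × 31 × 119 = 1844.5.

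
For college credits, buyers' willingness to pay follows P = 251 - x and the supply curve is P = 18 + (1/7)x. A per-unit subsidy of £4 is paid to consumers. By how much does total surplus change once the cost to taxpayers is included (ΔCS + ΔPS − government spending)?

Net change in total surplus = -£7

Pre-subsidy: 251 - x = 18 + (1/7)x gives x* = 203.875 and P* = 47.125.
With the rebate, buyers effectively pay Pb = Ps − 4, where Ps is the price sellers receive.
On the curves, Pb = 251 - x and Ps = 18 + (1/7)x; the wedge Ps − Pb = 4 gives 18 + (1/7)x − (251 - x) = 4, so x' = 207.375.
Then Pb = 251 − 1·207.375 = 43.625 and Ps = 18 + (1/7)·207.375 = 47.625.
ΔCS = ½(203.875 + 207.375)(47.125 − 43.625) = 719.6875; ΔPS = ½(203.875 + 207.375)(47.625 − 47.125) = 102.8125.
Government spending = 4 × 207.375 = 829.5.
Net change = 719.6875 + 102.8125 − 829.5 = -7. The loss equals the DWL triangle ½·4·3.5.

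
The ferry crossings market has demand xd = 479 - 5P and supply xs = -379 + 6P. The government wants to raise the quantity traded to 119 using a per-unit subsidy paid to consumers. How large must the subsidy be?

At x = 119, invert demand for the buyer price: Pb = (479 − 119)/5 = 72; invert supply for the seller price: Ps = (119 − (-379))/6 = 83.
The subsidy must fill the gap: s = Ps − Pb = 83 − 72 = 11.

Required subsidy s = 11 per unit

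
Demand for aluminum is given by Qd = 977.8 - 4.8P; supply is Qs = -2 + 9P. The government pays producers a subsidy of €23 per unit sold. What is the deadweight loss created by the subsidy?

Pre-subsidy: 977.8 - 4.8P = -2 + 9P gives P* = 71, Q* = 637.
With the subsidy, sellers receive Ps = Pb + 23 for each unit, where Pb is the price buyers pay.
Supply in terms of Pb becomes Qs = -2 + 9(Pb + 23) = 205 + 9Pb. Setting this equal to demand: 977.8 - 4.8Pb = 205 + 9Pb, so Pb = 56.
Sellers receive Ps = 56 + 23 = 79; Q' = 977.8 − 4.8·56 = 709.
The subsidy expands output by 709 − 637 = 72 past the efficient level; on those units the gap between marginal cost and willingness to pay runs from 0 up to 23.
DWL = ½ × 23 × 72 = 828.

Deadweight loss = €828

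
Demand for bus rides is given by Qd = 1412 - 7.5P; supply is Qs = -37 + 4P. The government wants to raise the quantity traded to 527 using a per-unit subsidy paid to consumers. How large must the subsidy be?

Required subsidy s = 23 per unit

At Q = 527, invert demand for the buyer price: Pb = (1412 − 527)/7.5 = 118; invert supply for the seller price: Ps = (527 − (-37))/4 = 141.
The subsidy must fill the gap: s = Ps − Pb = 141 − 118 = 23.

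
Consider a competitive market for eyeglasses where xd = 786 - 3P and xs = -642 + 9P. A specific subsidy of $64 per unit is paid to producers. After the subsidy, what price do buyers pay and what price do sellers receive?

Buyers pay $71; sellers receive $135

Pre-subsidy: 786 - 3P = -642 + 9P gives P* = 119, x* = 429.
With the subsidy, sellers receive Ps = Pb + 64 for each unit, where Pb is the price buyers pay.
Supply in terms of Pb becomes xs = -642 + 9(Pb + 64) = -66 + 9Pb. Setting this equal to demand: 786 - 3Pb = -66 + 9Pb, so Pb = 71.
Sellers receive Ps = 71 + 64 = 135; x' = 786 − 3·71 = 573.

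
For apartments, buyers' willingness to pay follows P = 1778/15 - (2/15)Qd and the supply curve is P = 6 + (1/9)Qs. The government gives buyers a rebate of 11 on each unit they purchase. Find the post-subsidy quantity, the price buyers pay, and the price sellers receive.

Q' = 5559/11; buyers pay 1688/33; sellers receive 2051/33

Pre-subsidy: 1778/15 - (2/15)Q = 6 + (1/9)Q gives Q* = 5064/11 and P* = 1886/33.
With the rebate, buyers effectively pay Pb = Ps − 11, where Ps is the price sellers receive.
On the curves, Pb = 1778/15 - (2/15)Q and Ps = 6 + (1/9)Q; the wedge Ps − Pb = 11 gives 6 + (1/9)Q − (1778/15 - (2/15)Q) = 11, so Q' = 5559/11.
Then Pb = 1778/15 − (2/15)·(5559/11) = 1688/33 and Ps = 6 + (1/9)·(5559/11) = 2051/33.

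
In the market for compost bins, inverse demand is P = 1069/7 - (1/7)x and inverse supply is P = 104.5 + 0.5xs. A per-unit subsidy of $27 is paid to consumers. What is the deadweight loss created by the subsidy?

Deadweight loss = $567

Pre-subsidy: 1069/7 - (1/7)x = 104.5 + 0.5x gives x* = 75 and P* = 142.
With the rebate, buyers effectively pay Pb = Ps − 27, where Ps is the price sellers receive.
On the curves, Pb = 1069/7 - (1/7)x and Ps = 104.5 + 0.5x; the wedge Ps − Pb = 27 gives 104.5 + 0.5x − (1069/7 - (1/7)x) = 27, so x' = 117.
Then Pb = 1069/7 − (1/7)·117 = 136 and Ps = 104.5 + 0.5·117 = 163.
The subsidy expands output by 117 − 75 = 42 past the efficient level; on those units the gap between marginal cost and willingness to pay runs from 0 up to 27.
DWL = ½ × 27 × 42 = 567.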